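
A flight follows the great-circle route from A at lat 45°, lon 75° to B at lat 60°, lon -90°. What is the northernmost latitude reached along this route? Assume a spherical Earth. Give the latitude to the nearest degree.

≈ 85°

The great circle lies in the plane with unit normal n̂ = (p₁ × p₂)/|p₁ × p₂|.
Here n̂_z ≈ -0.095; the vertex latitude is φ_max = arccos|n̂_z| ≈ 84.5°.
Check via Clairaut: cos φ_max = |cos φ₁| · sin C = cos(45.0°)·sin(7.7°) ≈ 0.095, again giving ≈ 84.5°.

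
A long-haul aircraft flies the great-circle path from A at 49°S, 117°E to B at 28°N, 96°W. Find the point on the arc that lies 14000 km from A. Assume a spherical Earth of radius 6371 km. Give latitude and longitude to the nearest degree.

≈ 11°N, 110°W

The haversine formula gives a central angle δ ≈ 2.568 rad (147.2°) between the endpoints. The total great-circle distance is δ·R ≈ 2.568 × 6371 ≈ 16363 km, so the target fraction is f = 14000/16363 ≈ 0.856.
Interpolate at f ≈ 0.856 with slerp weights a = sin((1−f)δ)/sin δ ≈ 0.668, b = sin(fδ)/sin δ ≈ 1.493.
p = a·p₁ + b·p₂ ≈ (-0.337, -0.921, 0.197); φ = arcsin(p_z) ≈ 11.35°, λ = atan2(p_y, p_x) ≈ -110.09°.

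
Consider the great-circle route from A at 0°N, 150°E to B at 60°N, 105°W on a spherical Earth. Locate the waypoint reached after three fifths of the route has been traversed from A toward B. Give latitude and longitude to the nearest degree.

≈ 48°N, 172°W

Write both endpoints as unit vectors p₁, p₂ with components (cos φ cos λ, cos φ sin λ, sin φ).
The central angle between the endpoints is δ = arccos(p₁·p₂) ≈ 1.701 rad (97.4°).
Interpolate at f = 3/5 with slerp weights a = sin((1−f)δ)/sin δ ≈ 0.634, b = sin(fδ)/sin δ ≈ 0.860.
p = a·p₁ + b·p₂ ≈ (-0.661, -0.098, 0.744); φ = arcsin(p_z) ≈ 48.10°, λ = atan2(p_y, p_x) ≈ -171.56°.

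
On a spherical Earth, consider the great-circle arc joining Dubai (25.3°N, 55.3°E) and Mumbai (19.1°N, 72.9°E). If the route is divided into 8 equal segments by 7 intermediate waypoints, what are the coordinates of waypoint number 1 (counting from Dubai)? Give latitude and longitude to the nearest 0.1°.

≈ 24.6°N, 57.6°E

Convert each endpoint to a unit vector on the sphere (x = cos φ cos λ, y = cos φ sin λ, z = sin φ).
The central angle between the endpoints is δ = arccos(p₁·p₂) ≈ 0.304 rad (17.4°).
Interpolate at f = 1/8 with slerp weights a = sin((1−f)δ)/sin δ ≈ 0.878, b = sin(fδ)/sin δ ≈ 0.127.
p = a·p₁ + b·p₂ ≈ (0.487, 0.767, 0.417); φ = arcsin(p_z) ≈ 24.63°, λ = atan2(p_y, p_x) ≈ 57.59°.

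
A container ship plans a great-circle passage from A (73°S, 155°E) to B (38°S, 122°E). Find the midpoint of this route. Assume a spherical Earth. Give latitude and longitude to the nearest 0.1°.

≈ (56.4°S, 130.8°E)

Write both endpoints as unit vectors p₁, p₂ with components (cos φ cos λ, cos φ sin λ, sin φ).
The central angle between the endpoints is δ = arccos(p₁·p₂) ≈ 0.673 rad (38.6°).
Interpolate at f = 1/2 with slerp weights a = sin((1−f)δ)/sin δ ≈ 0.530, b = sin(fδ)/sin δ ≈ 0.530.
p = a·p₁ + b·p₂ ≈ (-0.362, 0.419, -0.833); φ = arcsin(p_z) ≈ -56.37°, λ = atan2(p_y, p_x) ≈ 130.76°.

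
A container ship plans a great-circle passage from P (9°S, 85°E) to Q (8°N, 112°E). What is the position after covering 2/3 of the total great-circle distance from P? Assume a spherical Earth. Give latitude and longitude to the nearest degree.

From cos δ = sin φ₁ sin φ₂ + cos φ₁ cos φ₂ cos Δλ, the central angle is δ ≈ 0.555 rad (31.8°).
Interpolate at f = 2/3 with slerp weights a = sin((1−f)δ)/sin δ ≈ 0.349, b = sin(fδ)/sin δ ≈ 0.686.
p = a·p₁ + b·p₂ ≈ (-0.225, 0.974, 0.041); φ = arcsin(p_z) ≈ 2.34°, λ = atan2(p_y, p_x) ≈ 102.99°.

≈ (2°N, 103°E)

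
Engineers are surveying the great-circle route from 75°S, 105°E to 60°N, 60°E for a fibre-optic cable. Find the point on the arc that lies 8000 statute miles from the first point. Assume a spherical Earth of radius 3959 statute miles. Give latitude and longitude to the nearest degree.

Convert each endpoint to a unit vector on the sphere (x = cos φ cos λ, y = cos φ sin λ, z = sin φ).
The central angle between the endpoints is δ = arccos(p₁·p₂) ≈ 2.411 rad (138.2°). The total great-circle distance is δ·R ≈ 2.411 × 3959 ≈ 9547 mi, so the target fraction is f = 8000/9547 ≈ 0.838.
Interpolate at f ≈ 0.838 with slerp weights a = sin((1−f)δ)/sin δ ≈ 0.571, b = sin(fδ)/sin δ ≈ 1.350.
p = a·p₁ + b·p₂ ≈ (0.299, 0.727, 0.618); φ = arcsin(p_z) ≈ 38.15°, λ = atan2(p_y, p_x) ≈ 67.63°.

≈ 38°N, 68°E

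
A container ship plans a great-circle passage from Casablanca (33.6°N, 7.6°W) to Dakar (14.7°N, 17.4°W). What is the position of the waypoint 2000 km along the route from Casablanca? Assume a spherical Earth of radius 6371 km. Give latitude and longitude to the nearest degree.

From cos δ = sin φ₁ sin φ₂ + cos φ₁ cos φ₂ cos Δλ, the central angle is δ ≈ 0.364 rad (20.9°). The total great-circle distance is δ·R ≈ 0.364 × 6371 ≈ 2322 km, so the target fraction is f = 2000/2322 ≈ 0.861.
Interpolate at f ≈ 0.861 with slerp weights a = sin((1−f)δ)/sin δ ≈ 0.142, b = sin(fδ)/sin δ ≈ 0.866.
p = a·p₁ + b·p₂ ≈ (0.917, -0.266, 0.298); φ = arcsin(p_z) ≈ 17.35°, λ = atan2(p_y, p_x) ≈ -16.19°.

≈ 17°N, 16°W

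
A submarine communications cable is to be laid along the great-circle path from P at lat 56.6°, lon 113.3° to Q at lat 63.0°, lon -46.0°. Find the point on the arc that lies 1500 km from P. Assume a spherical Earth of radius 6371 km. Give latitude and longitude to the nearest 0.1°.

≈ lat 69.7°, lon 106.1°

Convert each endpoint to a unit vector on the sphere (x = cos φ cos λ, y = cos φ sin λ, z = sin φ).
The central angle between the endpoints is δ = arccos(p₁·p₂) ≈ 1.036 rad (59.3°). The total great-circle distance is δ·R ≈ 1.036 × 6371 ≈ 6597 km, so the target fraction is f = 1500/6597 ≈ 0.227.
Interpolate at f ≈ 0.227 with slerp weights a = sin((1−f)δ)/sin δ ≈ 0.834, b = sin(fδ)/sin δ ≈ 0.271.
p = a·p₁ + b·p₂ ≈ (-0.096, 0.333, 0.938); φ = arcsin(p_z) ≈ 69.71°, λ = atan2(p_y, p_x) ≈ 106.09°.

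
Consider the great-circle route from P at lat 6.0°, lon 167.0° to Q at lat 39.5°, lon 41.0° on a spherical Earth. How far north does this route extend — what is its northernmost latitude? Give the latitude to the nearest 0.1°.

The great circle lies in the plane with unit normal n̂ = (p₁ × p₂)/|p₁ × p₂|.
Here n̂_z ≈ -0.673; the vertex latitude is φ_max = arccos|n̂_z| ≈ 47.7°.
Check via Clairaut: cos φ_max = |cos φ₁| · sin C = cos(6.0°)·sin(42.6°) ≈ 0.673, again giving ≈ 47.7°.

≈ 47.7°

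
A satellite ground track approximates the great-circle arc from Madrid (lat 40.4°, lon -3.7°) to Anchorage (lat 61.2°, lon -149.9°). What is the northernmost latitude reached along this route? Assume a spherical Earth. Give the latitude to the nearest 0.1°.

≈ 77.8°

The great circle lies in the plane with unit normal n̂ = (p₁ × p₂)/|p₁ × p₂|.
Here n̂_z ≈ -0.212; the vertex latitude is φ_max = arccos|n̂_z| ≈ 77.8°.
Check via Clairaut: cos φ_max = |cos φ₁| · sin C = cos(40.4°)·sin(16.1°) ≈ 0.212, again giving ≈ 77.8°.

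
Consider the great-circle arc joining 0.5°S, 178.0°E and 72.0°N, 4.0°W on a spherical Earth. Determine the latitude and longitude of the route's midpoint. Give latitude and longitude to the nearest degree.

Write both endpoints as unit vectors p₁, p₂ with components (cos φ cos λ, cos φ sin λ, sin φ).
The central angle between the endpoints is δ = arccos(p₁·p₂) ≈ 1.893 rad (108.5°).
Interpolate at f = 1/2 with slerp weights a = sin((1−f)δ)/sin δ ≈ 0.856, b = sin(fδ)/sin δ ≈ 0.856.
p = a·p₁ + b·p₂ ≈ (-0.591, 0.011, 0.806); φ = arcsin(p_z) ≈ 53.74°, λ = atan2(p_y, p_x) ≈ 178.89°.

≈ 54°N, 179°E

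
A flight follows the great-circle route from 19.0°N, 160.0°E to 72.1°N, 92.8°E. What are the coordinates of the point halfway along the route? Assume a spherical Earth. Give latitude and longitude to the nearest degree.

From cos δ = sin φ₁ sin φ₂ + cos φ₁ cos φ₂ cos Δλ, the central angle is δ ≈ 1.135 rad (65.0°).
Interpolate at f = 1/2 with slerp weights a = sin((1−f)δ)/sin δ ≈ 0.593, b = sin(fδ)/sin δ ≈ 0.593.
p = a·p₁ + b·p₂ ≈ (-0.536, 0.374, 0.757); φ = arcsin(p_z) ≈ 49.22°, λ = atan2(p_y, p_x) ≈ 145.10°.

≈ 49°N, 145°E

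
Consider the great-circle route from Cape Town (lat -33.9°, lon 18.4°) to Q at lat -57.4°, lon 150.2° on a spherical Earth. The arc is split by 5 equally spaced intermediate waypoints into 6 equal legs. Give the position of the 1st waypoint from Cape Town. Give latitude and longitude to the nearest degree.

≈ lat -46°, lon 26°

Write both endpoints as unit vectors p₁, p₂ with components (cos φ cos λ, cos φ sin λ, sin φ).
The central angle between the endpoints is δ = arccos(p₁·p₂) ≈ 1.398 rad (80.1°).
Interpolate at f = 1/6 with slerp weights a = sin((1−f)δ)/sin δ ≈ 0.933, b = sin(fδ)/sin δ ≈ 0.234.
p = a·p₁ + b·p₂ ≈ (0.625, 0.307, -0.718); φ = arcsin(p_z) ≈ -45.86°, λ = atan2(p_y, p_x) ≈ 26.17°.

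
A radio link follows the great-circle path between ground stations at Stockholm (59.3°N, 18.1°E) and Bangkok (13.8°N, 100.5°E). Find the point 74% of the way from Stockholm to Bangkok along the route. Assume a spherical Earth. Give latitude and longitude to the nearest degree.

From cos δ = sin φ₁ sin φ₂ + cos φ₁ cos φ₂ cos Δλ, the central angle is δ ≈ 1.297 rad (74.3°).
Interpolate at f = 0.74 with slerp weights a = sin((1−f)δ)/sin δ ≈ 0.344, b = sin(fδ)/sin δ ≈ 0.851.
p = a·p₁ + b·p₂ ≈ (0.016, 0.867, 0.498); φ = arcsin(p_z) ≈ 29.89°, λ = atan2(p_y, p_x) ≈ 88.93°.

≈ 30°N, 89°E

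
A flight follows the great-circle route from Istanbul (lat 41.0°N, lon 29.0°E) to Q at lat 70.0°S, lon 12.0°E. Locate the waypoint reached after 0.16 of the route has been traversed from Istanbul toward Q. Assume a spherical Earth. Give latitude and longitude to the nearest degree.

The haversine formula gives a central angle δ ≈ 1.949 rad (111.7°) between the endpoints.
Interpolate at f = 0.16 with slerp weights a = sin((1−f)δ)/sin δ ≈ 1.074, b = sin(fδ)/sin δ ≈ 0.330.
p = a·p₁ + b·p₂ ≈ (0.819, 0.416, 0.394); φ = arcsin(p_z) ≈ 23.21°, λ = atan2(p_y, p_x) ≈ 26.94°.

≈ lat 23°N, lon 27°E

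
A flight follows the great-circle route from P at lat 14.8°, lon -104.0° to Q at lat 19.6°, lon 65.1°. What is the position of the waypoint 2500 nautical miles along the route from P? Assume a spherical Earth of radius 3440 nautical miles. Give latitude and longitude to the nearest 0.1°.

Convert each endpoint to a unit vector on the sphere (x = cos φ cos λ, y = cos φ sin λ, z = sin φ).
The central angle between the endpoints is δ = arccos(p₁·p₂) ≈ 2.513 rad (144.0°). The total great-circle distance is δ·R ≈ 2.513 × 3440 ≈ 8644 nmi, so the target fraction is f = 2500/8644 ≈ 0.289.
Interpolate at f ≈ 0.289 with slerp weights a = sin((1−f)δ)/sin δ ≈ 1.661, b = sin(fδ)/sin δ ≈ 1.130.
p = a·p₁ + b·p₂ ≈ (0.060, -0.593, 0.803); φ = arcsin(p_z) ≈ 53.43°, λ = atan2(p_y, p_x) ≈ -84.26°.

≈ lat 53.4°, lon -84.3°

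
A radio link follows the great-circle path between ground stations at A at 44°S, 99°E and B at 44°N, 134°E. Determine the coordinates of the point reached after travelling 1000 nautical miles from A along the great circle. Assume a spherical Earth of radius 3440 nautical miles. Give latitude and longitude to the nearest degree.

≈ 29°S, 107°E

Write both endpoints as unit vectors p₁, p₂ with components (cos φ cos λ, cos φ sin λ, sin φ).
The central angle between the endpoints is δ = arccos(p₁·p₂) ≈ 1.630 rad (93.4°). The total great-circle distance is δ·R ≈ 1.630 × 3440 ≈ 5606 nmi, so the target fraction is f = 1000/5606 ≈ 0.178.
Interpolate at f ≈ 0.178 with slerp weights a = sin((1−f)δ)/sin δ ≈ 0.975, b = sin(fδ)/sin δ ≈ 0.287.
p = a·p₁ + b·p₂ ≈ (-0.253, 0.841, -0.478); φ = arcsin(p_z) ≈ -28.54°, λ = atan2(p_y, p_x) ≈ 106.75°.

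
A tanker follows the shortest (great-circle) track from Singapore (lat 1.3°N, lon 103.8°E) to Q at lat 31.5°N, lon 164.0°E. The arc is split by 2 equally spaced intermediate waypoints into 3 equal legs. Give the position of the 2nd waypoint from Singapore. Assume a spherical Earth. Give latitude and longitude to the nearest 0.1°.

Convert each endpoint to a unit vector on the sphere (x = cos φ cos λ, y = cos φ sin λ, z = sin φ).
The central angle between the endpoints is δ = arccos(p₁·p₂) ≈ 1.120 rad (64.2°).
Interpolate at f = 2/3 with slerp weights a = sin((1−f)δ)/sin δ ≈ 0.405, b = sin(fδ)/sin δ ≈ 0.755.
p = a·p₁ + b·p₂ ≈ (-0.715, 0.571, 0.403); φ = arcsin(p_z) ≈ 23.80°, λ = atan2(p_y, p_x) ≈ 141.40°.

≈ lat 23.8°N, lon 141.4°E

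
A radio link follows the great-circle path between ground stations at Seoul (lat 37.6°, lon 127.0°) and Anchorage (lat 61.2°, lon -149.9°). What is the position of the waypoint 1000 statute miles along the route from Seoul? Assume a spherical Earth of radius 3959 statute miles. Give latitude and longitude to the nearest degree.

≈ lat 49°, lon 140°

Convert each endpoint to a unit vector on the sphere (x = cos φ cos λ, y = cos φ sin λ, z = sin φ).
The central angle between the endpoints is δ = arccos(p₁·p₂) ≈ 0.951 rad (54.5°). The total great-circle distance is δ·R ≈ 0.951 × 3959 ≈ 3767 mi, so the target fraction is f = 1000/3767 ≈ 0.265.
Interpolate at f ≈ 0.265 with slerp weights a = sin((1−f)δ)/sin δ ≈ 0.790, b = sin(fδ)/sin δ ≈ 0.307.
p = a·p₁ + b·p₂ ≈ (-0.505, 0.426, 0.751); φ = arcsin(p_z) ≈ 48.68°, λ = atan2(p_y, p_x) ≈ 139.85°.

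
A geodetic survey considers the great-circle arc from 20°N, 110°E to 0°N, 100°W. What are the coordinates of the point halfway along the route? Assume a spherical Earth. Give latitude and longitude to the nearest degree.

≈ 34°N, 168°W

Write both endpoints as unit vectors p₁, p₂ with components (cos φ cos λ, cos φ sin λ, sin φ).
The central angle between the endpoints is δ = arccos(p₁·p₂) ≈ 2.521 rad (144.5°).
Interpolate at f = 1/2 with slerp weights a = sin((1−f)δ)/sin δ ≈ 1.639, b = sin(fδ)/sin δ ≈ 1.639.
p = a·p₁ + b·p₂ ≈ (-0.811, -0.167, 0.560); φ = arcsin(p_z) ≈ 34.09°, λ = atan2(p_y, p_x) ≈ -168.38°.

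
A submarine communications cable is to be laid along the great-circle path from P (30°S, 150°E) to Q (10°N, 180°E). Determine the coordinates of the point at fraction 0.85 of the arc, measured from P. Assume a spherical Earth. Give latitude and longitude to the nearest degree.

Write both endpoints as unit vectors p₁, p₂ with components (cos φ cos λ, cos φ sin λ, sin φ).
The central angle between the endpoints is δ = arccos(p₁·p₂) ≈ 0.861 rad (49.3°).
Interpolate at f = 0.85 with slerp weights a = sin((1−f)δ)/sin δ ≈ 0.170, b = sin(fδ)/sin δ ≈ 0.881.
p = a·p₁ + b·p₂ ≈ (-0.995, 0.074, 0.068); φ = arcsin(p_z) ≈ 3.90°, λ = atan2(p_y, p_x) ≈ 175.77°.

≈ (4°N, 176°E)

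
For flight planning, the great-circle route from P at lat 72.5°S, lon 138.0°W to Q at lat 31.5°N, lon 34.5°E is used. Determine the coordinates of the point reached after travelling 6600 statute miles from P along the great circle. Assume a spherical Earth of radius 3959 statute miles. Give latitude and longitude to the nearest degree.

The haversine formula gives a central angle δ ≈ 2.423 rad (138.8°) between the endpoints. The total great-circle distance is δ·R ≈ 2.423 × 3959 ≈ 9591 mi, so the target fraction is f = 6600/9591 ≈ 0.688.
Interpolate at f ≈ 0.688 with slerp weights a = sin((1−f)δ)/sin δ ≈ 1.041, b = sin(fδ)/sin δ ≈ 1.511.
p = a·p₁ + b·p₂ ≈ (0.829, 0.520, -0.203); φ = arcsin(p_z) ≈ -11.73°, λ = atan2(p_y, p_x) ≈ 32.11°.

≈ lat 12°S, lon 32°E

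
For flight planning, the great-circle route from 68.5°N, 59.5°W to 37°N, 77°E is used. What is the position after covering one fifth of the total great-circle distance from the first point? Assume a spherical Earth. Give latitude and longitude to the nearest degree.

Write both endpoints as unit vectors p₁, p₂ with components (cos φ cos λ, cos φ sin λ, sin φ).
The central angle between the endpoints is δ = arccos(p₁·p₂) ≈ 1.216 rad (69.7°).
Interpolate at f = 1/5 with slerp weights a = sin((1−f)δ)/sin δ ≈ 0.881, b = sin(fδ)/sin δ ≈ 0.257.
p = a·p₁ + b·p₂ ≈ (0.210, -0.078, 0.975); φ = arcsin(p_z) ≈ 77.04°, λ = atan2(p_y, p_x) ≈ -20.49°.

≈ 77°N, 20°W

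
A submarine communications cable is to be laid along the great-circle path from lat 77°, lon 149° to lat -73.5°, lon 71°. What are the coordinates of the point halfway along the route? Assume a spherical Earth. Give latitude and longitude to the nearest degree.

≈ lat 2°, lon 105°

Write both endpoints as unit vectors p₁, p₂ with components (cos φ cos λ, cos φ sin λ, sin φ).
The central angle between the endpoints is δ = arccos(p₁·p₂) ≈ 2.741 rad (157.1°).
Interpolate at f = 1/2 with slerp weights a = sin((1−f)δ)/sin δ ≈ 2.515, b = sin(fδ)/sin δ ≈ 2.515.
p = a·p₁ + b·p₂ ≈ (-0.252, 0.967, 0.039); φ = arcsin(p_z) ≈ 2.24°, λ = atan2(p_y, p_x) ≈ 104.63°.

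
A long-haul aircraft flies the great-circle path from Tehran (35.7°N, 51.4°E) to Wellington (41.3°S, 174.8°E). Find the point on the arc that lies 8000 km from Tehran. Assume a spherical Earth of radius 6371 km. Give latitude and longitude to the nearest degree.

The haversine formula gives a central angle δ ≈ 2.376 rad (136.1°) between the endpoints. The total great-circle distance is δ·R ≈ 2.376 × 6371 ≈ 15138 km, so the target fraction is f = 8000/15138 ≈ 0.528.
Interpolate at f ≈ 0.528 with slerp weights a = sin((1−f)δ)/sin δ ≈ 1.299, b = sin(fδ)/sin δ ≈ 1.372.
p = a·p₁ + b·p₂ ≈ (-0.368, 0.918, -0.147); φ = arcsin(p_z) ≈ -8.48°, λ = atan2(p_y, p_x) ≈ 111.86°.

≈ 8°S, 112°E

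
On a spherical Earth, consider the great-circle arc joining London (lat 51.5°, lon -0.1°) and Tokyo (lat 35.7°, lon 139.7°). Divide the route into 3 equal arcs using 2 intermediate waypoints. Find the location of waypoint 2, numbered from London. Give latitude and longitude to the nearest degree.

≈ lat 60°, lon 117°

Convert each endpoint to a unit vector on the sphere (x = cos φ cos λ, y = cos φ sin λ, z = sin φ).
The central angle between the endpoints is δ = arccos(p₁·p₂) ≈ 1.500 rad (86.0°).
Interpolate at f = 2/3 with slerp weights a = sin((1−f)δ)/sin δ ≈ 0.481, b = sin(fδ)/sin δ ≈ 0.844.
p = a·p₁ + b·p₂ ≈ (-0.223, 0.443, 0.868); φ = arcsin(p_z) ≈ 60.28°, λ = atan2(p_y, p_x) ≈ 116.77°.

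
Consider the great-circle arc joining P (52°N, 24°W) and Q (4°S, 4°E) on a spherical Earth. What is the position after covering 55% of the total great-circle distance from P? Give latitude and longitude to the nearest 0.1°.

≈ (21.8°N, 5.4°W)

The haversine formula gives a central angle δ ≈ 1.062 rad (60.8°) between the endpoints.
Interpolate at f = 0.55 with slerp weights a = sin((1−f)δ)/sin δ ≈ 0.527, b = sin(fδ)/sin δ ≈ 0.631.
p = a·p₁ + b·p₂ ≈ (0.924, -0.088, 0.371); φ = arcsin(p_z) ≈ 21.77°, λ = atan2(p_y, p_x) ≈ -5.43°.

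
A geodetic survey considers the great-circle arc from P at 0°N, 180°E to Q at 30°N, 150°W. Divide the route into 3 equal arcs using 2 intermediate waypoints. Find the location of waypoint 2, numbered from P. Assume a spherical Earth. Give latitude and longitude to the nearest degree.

Convert each endpoint to a unit vector on the sphere (x = cos φ cos λ, y = cos φ sin λ, z = sin φ).
The central angle between the endpoints is δ = arccos(p₁·p₂) ≈ 0.723 rad (41.4°).
Interpolate at f = 2/3 with slerp weights a = sin((1−f)δ)/sin δ ≈ 0.361, b = sin(fδ)/sin δ ≈ 0.701.
p = a·p₁ + b·p₂ ≈ (-0.886, -0.303, 0.350); φ = arcsin(p_z) ≈ 20.51°, λ = atan2(p_y, p_x) ≈ -161.10°.

≈ 21°N, 161°W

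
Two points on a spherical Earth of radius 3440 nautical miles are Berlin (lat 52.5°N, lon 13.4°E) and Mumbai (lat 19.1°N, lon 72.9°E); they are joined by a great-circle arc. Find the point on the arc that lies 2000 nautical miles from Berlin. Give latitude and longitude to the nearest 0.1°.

Convert each endpoint to a unit vector on the sphere (x = cos φ cos λ, y = cos φ sin λ, z = sin φ).
The central angle between the endpoints is δ = arccos(p₁·p₂) ≈ 0.987 rad (56.5°). The total great-circle distance is δ·R ≈ 0.987 × 3440 ≈ 3394 nmi, so the target fraction is f = 2000/3394 ≈ 0.589.
Interpolate at f ≈ 0.589 with slerp weights a = sin((1−f)δ)/sin δ ≈ 0.473, b = sin(fδ)/sin δ ≈ 0.658.
p = a·p₁ + b·p₂ ≈ (0.463, 0.661, 0.590); φ = arcsin(p_z) ≈ 36.18°, λ = atan2(p_y, p_x) ≈ 55.02°.

≈ lat 36.2°N, lon 55.0°E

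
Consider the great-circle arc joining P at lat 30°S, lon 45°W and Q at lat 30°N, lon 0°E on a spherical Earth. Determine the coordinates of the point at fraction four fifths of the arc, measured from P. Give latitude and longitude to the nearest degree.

≈ lat 18°N, lon 10°W

Write both endpoints as unit vectors p₁, p₂ with components (cos φ cos λ, cos φ sin λ, sin φ).
The central angle between the endpoints is δ = arccos(p₁·p₂) ≈ 1.287 rad (73.7°).
Interpolate at f = 4/5 with slerp weights a = sin((1−f)δ)/sin δ ≈ 0.265, b = sin(fδ)/sin δ ≈ 0.893.
p = a·p₁ + b·p₂ ≈ (0.936, -0.162, 0.314); φ = arcsin(p_z) ≈ 18.29°, λ = atan2(p_y, p_x) ≈ -9.85°.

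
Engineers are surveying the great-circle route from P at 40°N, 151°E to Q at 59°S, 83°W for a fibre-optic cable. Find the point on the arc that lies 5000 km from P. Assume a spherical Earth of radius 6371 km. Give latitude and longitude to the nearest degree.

Convert each endpoint to a unit vector on the sphere (x = cos φ cos λ, y = cos φ sin λ, z = sin φ).
The central angle between the endpoints is δ = arccos(p₁·p₂) ≈ 2.470 rad (141.5°). The total great-circle distance is δ·R ≈ 2.470 × 6371 ≈ 15737 km, so the target fraction is f = 5000/15737 ≈ 0.318.
Interpolate at f ≈ 0.318 with slerp weights a = sin((1−f)δ)/sin δ ≈ 1.597, b = sin(fδ)/sin δ ≈ 1.136.
p = a·p₁ + b·p₂ ≈ (-0.999, 0.012, 0.053); φ = arcsin(p_z) ≈ 3.02°, λ = atan2(p_y, p_x) ≈ 179.29°.

≈ 3°N, 179°E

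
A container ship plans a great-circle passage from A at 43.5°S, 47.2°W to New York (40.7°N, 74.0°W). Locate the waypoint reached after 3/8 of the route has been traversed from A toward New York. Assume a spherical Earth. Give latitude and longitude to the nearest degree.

≈ 12°S, 58°W

Convert each endpoint to a unit vector on the sphere (x = cos φ cos λ, y = cos φ sin λ, z = sin φ).
The central angle between the endpoints is δ = arccos(p₁·p₂) ≈ 1.529 rad (87.6°).
Interpolate at f = 3/8 with slerp weights a = sin((1−f)δ)/sin δ ≈ 0.817, b = sin(fδ)/sin δ ≈ 0.543.
p = a·p₁ + b·p₂ ≈ (0.516, -0.831, -0.209); φ = arcsin(p_z) ≈ -12.04°, λ = atan2(p_y, p_x) ≈ -58.14°.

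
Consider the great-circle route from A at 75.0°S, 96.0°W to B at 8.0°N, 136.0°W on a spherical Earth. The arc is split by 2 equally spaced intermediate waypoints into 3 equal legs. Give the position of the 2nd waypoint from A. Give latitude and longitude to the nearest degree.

≈ 20°S, 131°W

The haversine formula gives a central angle δ ≈ 1.509 rad (86.5°) between the endpoints.
Interpolate at f = 2/3 with slerp weights a = sin((1−f)δ)/sin δ ≈ 0.483, b = sin(fδ)/sin δ ≈ 0.846.
p = a·p₁ + b·p₂ ≈ (-0.616, -0.706, -0.349); φ = arcsin(p_z) ≈ -20.41°, λ = atan2(p_y, p_x) ≈ -131.08°.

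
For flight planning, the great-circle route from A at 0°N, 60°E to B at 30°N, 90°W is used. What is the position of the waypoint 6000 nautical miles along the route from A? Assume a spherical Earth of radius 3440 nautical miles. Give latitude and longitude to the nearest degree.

≈ 48°N, 45°W

Convert each endpoint to a unit vector on the sphere (x = cos φ cos λ, y = cos φ sin λ, z = sin φ).
The central angle between the endpoints is δ = arccos(p₁·p₂) ≈ 2.419 rad (138.6°). The total great-circle distance is δ·R ≈ 2.419 × 3440 ≈ 8321 nmi, so the target fraction is f = 6000/8321 ≈ 0.721.
Interpolate at f ≈ 0.721 with slerp weights a = sin((1−f)δ)/sin δ ≈ 0.944, b = sin(fδ)/sin δ ≈ 1.489.
p = a·p₁ + b·p₂ ≈ (0.472, -0.472, 0.745); φ = arcsin(p_z) ≈ 48.12°, λ = atan2(p_y, p_x) ≈ -44.98°.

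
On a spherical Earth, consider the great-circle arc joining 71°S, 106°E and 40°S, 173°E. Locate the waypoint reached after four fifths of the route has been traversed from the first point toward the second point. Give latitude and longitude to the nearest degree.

≈ 48°S, 167°E

Convert each endpoint to a unit vector on the sphere (x = cos φ cos λ, y = cos φ sin λ, z = sin φ).
The central angle between the endpoints is δ = arccos(p₁·p₂) ≈ 0.788 rad (45.2°).
Interpolate at f = 4/5 with slerp weights a = sin((1−f)δ)/sin δ ≈ 0.221, b = sin(fδ)/sin δ ≈ 0.831.
p = a·p₁ + b·p₂ ≈ (-0.652, 0.147, -0.744); φ = arcsin(p_z) ≈ -48.06°, λ = atan2(p_y, p_x) ≈ 167.30°.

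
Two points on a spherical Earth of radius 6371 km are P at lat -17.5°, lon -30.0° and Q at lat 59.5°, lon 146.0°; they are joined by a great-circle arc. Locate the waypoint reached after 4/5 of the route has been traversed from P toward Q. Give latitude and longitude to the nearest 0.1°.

The haversine formula gives a central angle δ ≈ 2.407 rad (137.9°) between the endpoints.
Interpolate at f = 4/5 with slerp weights a = sin((1−f)δ)/sin δ ≈ 0.691, b = sin(fδ)/sin δ ≈ 1.399.
p = a·p₁ + b·p₂ ≈ (-0.018, 0.068, 0.998); φ = arcsin(p_z) ≈ 85.98°, λ = atan2(p_y, p_x) ≈ 105.03°.

≈ lat 86.0°, lon 105.0°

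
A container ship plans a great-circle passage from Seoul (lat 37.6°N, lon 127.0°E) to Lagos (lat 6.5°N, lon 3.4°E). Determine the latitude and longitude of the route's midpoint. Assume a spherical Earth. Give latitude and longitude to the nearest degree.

Write both endpoints as unit vectors p₁, p₂ with components (cos φ cos λ, cos φ sin λ, sin φ).
The central angle between the endpoints is δ = arccos(p₁·p₂) ≈ 1.946 rad (111.5°).
Interpolate at f = 1/2 with slerp weights a = sin((1−f)δ)/sin δ ≈ 0.888, b = sin(fδ)/sin δ ≈ 0.888.
p = a·p₁ + b·p₂ ≈ (0.458, 0.615, 0.643); φ = arcsin(p_z) ≈ 39.99°, λ = atan2(p_y, p_x) ≈ 53.33°.

≈ lat 40°N, lon 53°E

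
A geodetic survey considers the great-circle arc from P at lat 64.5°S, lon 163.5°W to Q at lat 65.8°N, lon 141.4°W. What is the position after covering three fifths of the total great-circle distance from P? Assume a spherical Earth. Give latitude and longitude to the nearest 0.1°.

≈ lat 13.7°N, lon 151.5°W

Convert each endpoint to a unit vector on the sphere (x = cos φ cos λ, y = cos φ sin λ, z = sin φ).
The central angle between the endpoints is δ = arccos(p₁·p₂) ≈ 2.291 rad (131.3°).
Interpolate at f = 3/5 with slerp weights a = sin((1−f)δ)/sin δ ≈ 1.056, b = sin(fδ)/sin δ ≈ 1.305.
p = a·p₁ + b·p₂ ≈ (-0.854, -0.463, 0.237); φ = arcsin(p_z) ≈ 13.74°, λ = atan2(p_y, p_x) ≈ -151.54°.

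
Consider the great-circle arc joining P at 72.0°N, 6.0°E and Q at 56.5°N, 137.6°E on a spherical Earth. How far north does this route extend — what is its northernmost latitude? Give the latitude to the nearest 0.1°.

The great circle lies in the plane with unit normal n̂ = (p₁ × p₂)/|p₁ × p₂|.
Here n̂_z ≈ +0.174; the vertex latitude is φ_max = arccos|n̂_z| ≈ 80.0°.
Check via Clairaut: cos φ_max = |cos φ₁| · sin C = cos(72.0°)·sin(34.2°) ≈ 0.174, again giving ≈ 80.0°.

≈ 80.0°N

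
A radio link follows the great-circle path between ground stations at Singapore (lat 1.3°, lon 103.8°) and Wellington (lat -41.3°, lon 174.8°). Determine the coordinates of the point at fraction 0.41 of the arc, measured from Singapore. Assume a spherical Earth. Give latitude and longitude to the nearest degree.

≈ lat -20°, lon 128°

Write both endpoints as unit vectors p₁, p₂ with components (cos φ cos λ, cos φ sin λ, sin φ).
The central angle between the endpoints is δ = arccos(p₁·p₂) ≈ 1.339 rad (76.7°).
Interpolate at f = 0.41 with slerp weights a = sin((1−f)δ)/sin δ ≈ 0.730, b = sin(fδ)/sin δ ≈ 0.536.
p = a·p₁ + b·p₂ ≈ (-0.575, 0.745, -0.337); φ = arcsin(p_z) ≈ -19.71°, λ = atan2(p_y, p_x) ≈ 127.67°.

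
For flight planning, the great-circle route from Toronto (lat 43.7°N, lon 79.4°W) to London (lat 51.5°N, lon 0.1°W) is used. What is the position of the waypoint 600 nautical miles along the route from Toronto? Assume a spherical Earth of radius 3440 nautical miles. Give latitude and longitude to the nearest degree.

Convert each endpoint to a unit vector on the sphere (x = cos φ cos λ, y = cos φ sin λ, z = sin φ).
The central angle between the endpoints is δ = arccos(p₁·p₂) ≈ 0.897 rad (51.4°). The total great-circle distance is δ·R ≈ 0.897 × 3440 ≈ 3084 nmi, so the target fraction is f = 600/3084 ≈ 0.195.
Interpolate at f ≈ 0.195 with slerp weights a = sin((1−f)δ)/sin δ ≈ 0.846, b = sin(fδ)/sin δ ≈ 0.222.
p = a·p₁ + b·p₂ ≈ (0.251, -0.602, 0.758); φ = arcsin(p_z) ≈ 49.33°, λ = atan2(p_y, p_x) ≈ -67.37°.

≈ lat 49°N, lon 67°W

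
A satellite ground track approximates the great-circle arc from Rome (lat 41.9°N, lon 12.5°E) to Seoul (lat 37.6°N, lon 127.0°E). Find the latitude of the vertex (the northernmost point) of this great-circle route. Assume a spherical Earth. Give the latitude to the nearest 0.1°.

≈ 57.1°N

The great circle lies in the plane with unit normal n̂ = (p₁ × p₂)/|p₁ × p₂|.
Here n̂_z ≈ +0.544; the vertex latitude is φ_max = arccos|n̂_z| ≈ 57.1°.
Check via Clairaut: cos φ_max = |cos φ₁| · sin C = cos(41.9°)·sin(46.9°) ≈ 0.544, again giving ≈ 57.1°.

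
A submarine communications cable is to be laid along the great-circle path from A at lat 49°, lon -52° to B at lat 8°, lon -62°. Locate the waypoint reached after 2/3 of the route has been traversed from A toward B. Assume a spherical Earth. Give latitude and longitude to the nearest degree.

The haversine formula gives a central angle δ ≈ 0.731 rad (41.9°) between the endpoints.
Interpolate at f = 2/3 with slerp weights a = sin((1−f)δ)/sin δ ≈ 0.361, b = sin(fδ)/sin δ ≈ 0.701.
p = a·p₁ + b·p₂ ≈ (0.472, -0.800, 0.370); φ = arcsin(p_z) ≈ 21.74°, λ = atan2(p_y, p_x) ≈ -59.46°.

≈ lat 22°, lon -59°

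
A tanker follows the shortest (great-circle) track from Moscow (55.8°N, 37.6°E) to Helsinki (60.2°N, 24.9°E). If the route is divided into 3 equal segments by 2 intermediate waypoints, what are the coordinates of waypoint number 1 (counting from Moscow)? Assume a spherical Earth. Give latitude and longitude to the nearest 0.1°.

The haversine formula gives a central angle δ ≈ 0.140 rad (8.0°) between the endpoints.
Interpolate at f = 1/3 with slerp weights a = sin((1−f)δ)/sin δ ≈ 0.668, b = sin(fδ)/sin δ ≈ 0.334.
p = a·p₁ + b·p₂ ≈ (0.448, 0.299, 0.842); φ = arcsin(p_z) ≈ 57.40°, λ = atan2(p_y, p_x) ≈ 33.71°.

≈ 57.4°N, 33.7°E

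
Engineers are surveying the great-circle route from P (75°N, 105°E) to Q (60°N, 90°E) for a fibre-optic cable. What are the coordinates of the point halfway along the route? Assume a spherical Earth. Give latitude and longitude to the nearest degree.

From cos δ = sin φ₁ sin φ₂ + cos φ₁ cos φ₂ cos Δλ, the central angle is δ ≈ 0.278 rad (15.9°).
Interpolate at f = 1/2 with slerp weights a = sin((1−f)δ)/sin δ ≈ 0.505, b = sin(fδ)/sin δ ≈ 0.505.
p = a·p₁ + b·p₂ ≈ (-0.034, 0.379, 0.925); φ = arcsin(p_z) ≈ 67.66°, λ = atan2(p_y, p_x) ≈ 95.10°.

≈ (68°N, 95°E)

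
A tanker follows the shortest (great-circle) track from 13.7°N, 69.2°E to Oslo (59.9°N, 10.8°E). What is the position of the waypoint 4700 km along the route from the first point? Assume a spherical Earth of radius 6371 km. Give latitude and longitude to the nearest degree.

Write both endpoints as unit vectors p₁, p₂ with components (cos φ cos λ, cos φ sin λ, sin φ).
The central angle between the endpoints is δ = arccos(p₁·p₂) ≈ 1.093 rad (62.6°). The total great-circle distance is δ·R ≈ 1.093 × 6371 ≈ 6961 km, so the target fraction is f = 4700/6961 ≈ 0.675.
Interpolate at f ≈ 0.675 with slerp weights a = sin((1−f)δ)/sin δ ≈ 0.391, b = sin(fδ)/sin δ ≈ 0.758.
p = a·p₁ + b·p₂ ≈ (0.508, 0.427, 0.748); φ = arcsin(p_z) ≈ 48.43°, λ = atan2(p_y, p_x) ≈ 40.01°.

≈ 48°N, 40°E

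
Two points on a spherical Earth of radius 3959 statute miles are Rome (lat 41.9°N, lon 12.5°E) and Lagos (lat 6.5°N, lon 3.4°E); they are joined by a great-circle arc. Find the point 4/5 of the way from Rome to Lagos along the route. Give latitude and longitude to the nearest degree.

Convert each endpoint to a unit vector on the sphere (x = cos φ cos λ, y = cos φ sin λ, z = sin φ).
The central angle between the endpoints is δ = arccos(p₁·p₂) ≈ 0.634 rad (36.3°).
Interpolate at f = 4/5 with slerp weights a = sin((1−f)δ)/sin δ ≈ 0.213, b = sin(fδ)/sin δ ≈ 0.820.
p = a·p₁ + b·p₂ ≈ (0.968, 0.083, 0.235); φ = arcsin(p_z) ≈ 13.61°, λ = atan2(p_y, p_x) ≈ 4.88°.

≈ lat 14°N, lon 5°E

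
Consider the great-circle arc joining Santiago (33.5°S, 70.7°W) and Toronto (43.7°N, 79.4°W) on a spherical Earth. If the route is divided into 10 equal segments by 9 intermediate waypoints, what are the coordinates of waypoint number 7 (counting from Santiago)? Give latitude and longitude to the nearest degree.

From cos δ = sin φ₁ sin φ₂ + cos φ₁ cos φ₂ cos Δλ, the central angle is δ ≈ 1.355 rad (77.6°).
Interpolate at f = 7/10 with slerp weights a = sin((1−f)δ)/sin δ ≈ 0.405, b = sin(fδ)/sin δ ≈ 0.832.
p = a·p₁ + b·p₂ ≈ (0.222, -0.910, 0.351); φ = arcsin(p_z) ≈ 20.56°, λ = atan2(p_y, p_x) ≈ -76.27°.

≈ 21°N, 76°W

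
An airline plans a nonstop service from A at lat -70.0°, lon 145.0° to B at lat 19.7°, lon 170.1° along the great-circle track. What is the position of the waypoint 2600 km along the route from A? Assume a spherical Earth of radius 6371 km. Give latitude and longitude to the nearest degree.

The haversine formula gives a central angle δ ≈ 1.596 rad (91.4°) between the endpoints. The total great-circle distance is δ·R ≈ 1.596 × 6371 ≈ 10168 km, so the target fraction is f = 2600/10168 ≈ 0.256.
Interpolate at f ≈ 0.256 with slerp weights a = sin((1−f)δ)/sin δ ≈ 0.928, b = sin(fδ)/sin δ ≈ 0.397.
p = a·p₁ + b·p₂ ≈ (-0.628, 0.246, -0.738); φ = arcsin(p_z) ≈ -47.57°, λ = atan2(p_y, p_x) ≈ 158.59°.

≈ lat -48°, lon 159°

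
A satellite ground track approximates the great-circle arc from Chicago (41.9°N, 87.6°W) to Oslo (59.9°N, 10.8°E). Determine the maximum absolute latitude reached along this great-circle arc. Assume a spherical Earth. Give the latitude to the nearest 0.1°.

The great circle lies in the plane with unit normal n̂ = (p₁ × p₂)/|p₁ × p₂|.
Here n̂_z ≈ +0.433; the vertex latitude is φ_max = arccos|n̂_z| ≈ 64.3°.
Check via Clairaut: cos φ_max = |cos φ₁| · sin C = cos(41.9°)·sin(35.6°) ≈ 0.433, again giving ≈ 64.3°.

≈ 64.3°N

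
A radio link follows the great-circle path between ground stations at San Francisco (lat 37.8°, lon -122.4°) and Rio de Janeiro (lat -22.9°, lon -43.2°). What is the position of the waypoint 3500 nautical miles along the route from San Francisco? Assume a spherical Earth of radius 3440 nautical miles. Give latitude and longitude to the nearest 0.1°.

Convert each endpoint to a unit vector on the sphere (x = cos φ cos λ, y = cos φ sin λ, z = sin φ).
The central angle between the endpoints is δ = arccos(p₁·p₂) ≈ 1.673 rad (95.9°). The total great-circle distance is δ·R ≈ 1.673 × 3440 ≈ 5755 nmi, so the target fraction is f = 3500/5755 ≈ 0.608.
Interpolate at f ≈ 0.608 with slerp weights a = sin((1−f)δ)/sin δ ≈ 0.613, b = sin(fδ)/sin δ ≈ 0.855.
p = a·p₁ + b·p₂ ≈ (0.315, -0.948, 0.043); φ = arcsin(p_z) ≈ 2.46°, λ = atan2(p_y, p_x) ≈ -71.63°.

≈ lat 2.5°, lon -71.6°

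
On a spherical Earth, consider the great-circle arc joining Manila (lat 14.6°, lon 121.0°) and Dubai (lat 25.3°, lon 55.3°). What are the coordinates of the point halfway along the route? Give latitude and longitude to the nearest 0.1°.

≈ lat 23.4°, lon 89.4°

From cos δ = sin φ₁ sin φ₂ + cos φ₁ cos φ₂ cos Δλ, the central angle is δ ≈ 1.084 rad (62.1°).
Interpolate at f = 1/2 with slerp weights a = sin((1−f)δ)/sin δ ≈ 0.584, b = sin(fδ)/sin δ ≈ 0.584.
p = a·p₁ + b·p₂ ≈ (0.009, 0.918, 0.397); φ = arcsin(p_z) ≈ 23.36°, λ = atan2(p_y, p_x) ≈ 89.41°.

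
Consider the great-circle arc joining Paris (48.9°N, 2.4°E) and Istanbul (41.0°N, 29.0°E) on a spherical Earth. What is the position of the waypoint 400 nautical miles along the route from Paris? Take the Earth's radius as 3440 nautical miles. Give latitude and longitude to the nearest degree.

≈ (47°N, 12°E)

Convert each endpoint to a unit vector on the sphere (x = cos φ cos λ, y = cos φ sin λ, z = sin φ).
The central angle between the endpoints is δ = arccos(p₁·p₂) ≈ 0.354 rad (20.3°). The total great-circle distance is δ·R ≈ 0.354 × 3440 ≈ 1218 nmi, so the target fraction is f = 400/1218 ≈ 0.328.
Interpolate at f ≈ 0.328 with slerp weights a = sin((1−f)δ)/sin δ ≈ 0.679, b = sin(fδ)/sin δ ≈ 0.335.
p = a·p₁ + b·p₂ ≈ (0.667, 0.141, 0.731); φ = arcsin(p_z) ≈ 47.01°, λ = atan2(p_y, p_x) ≈ 11.95°.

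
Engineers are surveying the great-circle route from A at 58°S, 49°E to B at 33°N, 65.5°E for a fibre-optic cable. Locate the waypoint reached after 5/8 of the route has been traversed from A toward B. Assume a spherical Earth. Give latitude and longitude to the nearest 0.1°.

≈ 1.2°S, 60.6°E

From cos δ = sin φ₁ sin φ₂ + cos φ₁ cos φ₂ cos Δλ, the central angle is δ ≈ 1.607 rad (92.0°).
Interpolate at f = 5/8 with slerp weights a = sin((1−f)δ)/sin δ ≈ 0.567, b = sin(fδ)/sin δ ≈ 0.844.
p = a·p₁ + b·p₂ ≈ (0.491, 0.871, -0.021); φ = arcsin(p_z) ≈ -1.21°, λ = atan2(p_y, p_x) ≈ 60.60°.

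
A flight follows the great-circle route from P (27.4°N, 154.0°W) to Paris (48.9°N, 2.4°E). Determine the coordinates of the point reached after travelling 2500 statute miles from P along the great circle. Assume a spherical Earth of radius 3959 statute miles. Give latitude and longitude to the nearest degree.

≈ (61°N, 135°W)

Convert each endpoint to a unit vector on the sphere (x = cos φ cos λ, y = cos φ sin λ, z = sin φ).
The central angle between the endpoints is δ = arccos(p₁·p₂) ≈ 1.760 rad (100.8°). The total great-circle distance is δ·R ≈ 1.760 × 3959 ≈ 6968 mi, so the target fraction is f = 2500/6968 ≈ 0.359.
Interpolate at f ≈ 0.359 with slerp weights a = sin((1−f)δ)/sin δ ≈ 0.920, b = sin(fδ)/sin δ ≈ 0.601.
p = a·p₁ + b·p₂ ≈ (-0.339, -0.342, 0.876); φ = arcsin(p_z) ≈ 61.21°, λ = atan2(p_y, p_x) ≈ -134.82°.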